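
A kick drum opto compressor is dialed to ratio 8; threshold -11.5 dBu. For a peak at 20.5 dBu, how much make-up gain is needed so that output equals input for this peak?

Without make-up, output = threshold + overshoot/8 = -11.5 + 4 = -7.5 dBu.
Gap to target: 28 dB.

28 dB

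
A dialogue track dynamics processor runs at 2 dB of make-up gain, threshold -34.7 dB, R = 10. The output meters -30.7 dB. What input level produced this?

Remove make-up: -30.7 − 2 = -32.7 dB.
The compressed level sits -32.7 − (-34.7) = 2 dB over threshold.
Undo the ratio: input overshoot = 2 × 10 = 20 dB, giving input = -14.7 dB.

-14.7 dB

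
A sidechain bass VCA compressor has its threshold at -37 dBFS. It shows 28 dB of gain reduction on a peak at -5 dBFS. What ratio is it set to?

8:1

Input overshoot = -5 − (-37) = 32 dB.
Output overshoot = 32 − 28 = 4 dB.
Ratio = input overshoot / output overshoot = 32 / 4 = 8.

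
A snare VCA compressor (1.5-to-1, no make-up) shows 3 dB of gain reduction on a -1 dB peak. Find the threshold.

Gain reduction = -1 − (-4) = 3 dB; output overshoot = GR / (R − 1) = 3 / 0.5 = 6 dB.
Threshold = output − output overshoot = -4 − 6 = -10 dB.

-10 dB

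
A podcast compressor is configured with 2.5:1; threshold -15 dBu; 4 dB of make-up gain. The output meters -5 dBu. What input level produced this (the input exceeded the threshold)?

Remove make-up: -5 − 4 = -9 dBu.
Post-compression overshoot = -9 − (-15) = 6 dB.
Before 2.5:1 compression the overshoot was 6 × 2.5 = 15 dB, so input = -15 + 15 = 0 dBu.

0 dBu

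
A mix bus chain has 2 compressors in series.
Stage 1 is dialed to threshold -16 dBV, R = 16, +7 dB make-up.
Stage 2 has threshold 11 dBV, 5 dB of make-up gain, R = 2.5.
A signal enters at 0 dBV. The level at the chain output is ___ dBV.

Stage 1: 0 dBV is 16 dB over -16 dBV; at 16:1 that becomes 1 dB over, giving -15 dBV; +7 dB make-up → -8 dBV.
Stage 2: below threshold (-8 ≤ 11); passes unchanged; make-up brings it to -3 dBV.

-3 dBV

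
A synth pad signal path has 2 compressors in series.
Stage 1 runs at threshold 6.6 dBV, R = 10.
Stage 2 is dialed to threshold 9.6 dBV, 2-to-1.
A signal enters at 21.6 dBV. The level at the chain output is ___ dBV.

Stage 1: 21.6 dBV is 15 dB over 6.6 dBV; at 10:1 that becomes 1.5 dB over, giving 8.1 dBV.
Stage 2: 8.1 dBV is at or below the 9.6 dBV threshold — no compression; output 8.1 dBV.

8.1 dBV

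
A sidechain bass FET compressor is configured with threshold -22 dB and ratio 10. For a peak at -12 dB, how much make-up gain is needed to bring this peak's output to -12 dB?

9 dB

Without make-up, output = threshold + overshoot/10 = -22 + 1 = -21 dB.
Gap to target: 9 dB.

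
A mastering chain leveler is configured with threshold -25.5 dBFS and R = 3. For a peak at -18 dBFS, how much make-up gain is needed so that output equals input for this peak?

Without make-up, output = threshold + overshoot/3 = -25.5 + 2.5 = -23 dBFS.
Gap to target: 5 dB.

5 dB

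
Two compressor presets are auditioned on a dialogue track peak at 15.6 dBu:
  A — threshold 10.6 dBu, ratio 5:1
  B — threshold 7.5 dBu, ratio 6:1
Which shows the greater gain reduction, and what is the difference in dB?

A: GR = 5 − 5/5 = 4 dB.
B: GR = 8.1 − 8.1/6 = 6.75 dB.
B applies 2.75 dB more gain reduction.

B, by 2.75 dB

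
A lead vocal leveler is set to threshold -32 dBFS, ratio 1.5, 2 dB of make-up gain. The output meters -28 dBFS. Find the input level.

-29 dBFS

Stripping the +2 dB make-up gives -30 dBFS at the gain stage.
Post-compression overshoot = -30 − (-32) = 2 dB.
Before 1.5:1 compression the overshoot was 2 × 1.5 = 3 dB, so input = -32 + 3 = -29 dBFS.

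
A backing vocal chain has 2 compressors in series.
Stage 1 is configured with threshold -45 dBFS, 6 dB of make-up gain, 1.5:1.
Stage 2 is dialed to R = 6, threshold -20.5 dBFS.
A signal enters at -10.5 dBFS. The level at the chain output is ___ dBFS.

-19.75 dBFS

Stage 1: 34.5 dB above -45 dBFS, reduced 1.5:1 to 23 dB above → -22 dBFS; +6 dB make-up → -16 dBFS.
Stage 2: overshoot 4.5 dB → 4.5/6 = 0.75 dB → -19.75 dBFS.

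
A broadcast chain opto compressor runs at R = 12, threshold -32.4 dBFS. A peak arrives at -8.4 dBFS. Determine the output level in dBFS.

-30.4 dBFS

The input is 24 dB above the -32.4 dBFS threshold.
The 24 dB excess becomes 2 dB after 12:1 reduction.
Output = -32.4 + 2 = -30.4 dBFS.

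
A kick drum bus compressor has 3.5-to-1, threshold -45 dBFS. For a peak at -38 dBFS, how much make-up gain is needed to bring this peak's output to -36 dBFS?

The peak compresses to -45 + 7/3.5 = -43 dBFS.
To reach -36 dBFS requires -36 − (-43) = 7 dB of make-up.

7 dB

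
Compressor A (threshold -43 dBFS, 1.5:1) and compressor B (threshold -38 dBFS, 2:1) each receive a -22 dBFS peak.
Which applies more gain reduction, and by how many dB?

B, by 1 dB

A: 21 dB over, compressed to 14 dB over, so 7 dB of GR.
B: 16 dB over, compressed to 8 dB over, so 8 dB of GR.
Difference: 1 dB in favour of B.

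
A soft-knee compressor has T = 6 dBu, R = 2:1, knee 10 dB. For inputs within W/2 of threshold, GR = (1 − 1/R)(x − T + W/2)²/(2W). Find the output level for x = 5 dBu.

4.6 dBu

x − T + W/2 = 5 − 6 + 5 = 4.
GR = (1 − 1/2) × 4² / 20 = 0.5 × 16 / 20 = 0.4 dB.
Output = 5 − 0.4 = 4.6 dBu.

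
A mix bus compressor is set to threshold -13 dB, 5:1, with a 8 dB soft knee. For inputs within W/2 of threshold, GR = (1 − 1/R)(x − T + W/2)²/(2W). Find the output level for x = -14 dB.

x − T + W/2 = -14 − (-13) + 4 = 3.
GR = (1 − 1/5) × 3² / 16 = 0.8 × 9 / 16 = 0.45 dB.
Output = -14 − 0.45 = -14.45 dB.

-14.45 dB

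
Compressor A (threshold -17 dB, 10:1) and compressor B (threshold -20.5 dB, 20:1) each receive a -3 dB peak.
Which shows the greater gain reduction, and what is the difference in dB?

B, by 4.025 dB

A: 14 dB over, compressed to 1.4 dB over, so 12.6 dB of GR.
B: 17.5 dB over, compressed to 0.875 dB over, so 16.625 dB of GR.
B reduces 4.025 dB more.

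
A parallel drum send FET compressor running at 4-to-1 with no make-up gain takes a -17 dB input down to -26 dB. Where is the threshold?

Input is 12 dB above T (since output overshoot × R = input overshoot: (-26 − T)·4 = -17 − T gives T = -29 dB).
Check: -29 + (-17 − (-29))/4 = -29 + 3 = -26 dB. ✓

-29 dB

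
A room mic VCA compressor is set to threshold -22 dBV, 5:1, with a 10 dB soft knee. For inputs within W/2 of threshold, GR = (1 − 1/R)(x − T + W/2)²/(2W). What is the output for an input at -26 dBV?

x − T + W/2 = -26 − (-22) + 5 = 1.
GR = (1 − 1/5) × 1² / 20 = 0.8 × 1 / 20 = 0.04 dB.
Output = -26 − 0.04 = -26.04 dBV.

-26.04 dBV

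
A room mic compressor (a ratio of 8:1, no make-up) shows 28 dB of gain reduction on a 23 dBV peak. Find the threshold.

-9 dBV

Input is 32 dB above T (since output overshoot × R = input overshoot: (-5 − T)·8 = 23 − T gives T = -9 dBV).
Check: -9 + (23 − (-9))/8 = -9 + 4 = -5 dBV. ✓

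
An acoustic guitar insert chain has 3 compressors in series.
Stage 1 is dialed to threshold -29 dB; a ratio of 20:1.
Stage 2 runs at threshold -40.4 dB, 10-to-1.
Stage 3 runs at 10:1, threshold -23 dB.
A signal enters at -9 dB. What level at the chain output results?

-39.16 dB

Stage 1: -9 dB is 20 dB over -29 dB; at 20:1 that becomes 1 dB over, giving -28 dB.
Stage 2: overshoot 12.4 dB → 12.4/10 = 1.24 dB → -39.16 dB.
Stage 3: below threshold (-39.16 ≤ -23); passes unchanged; output -39.16 dB.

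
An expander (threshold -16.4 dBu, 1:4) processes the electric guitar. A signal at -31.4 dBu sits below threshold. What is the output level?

Below threshold, a 1:4 expander applies gain = (4−1)×(T − x) of attenuation.
(4−1) × 15 = 45 dB, so output = -31.4 − 45 = -76.4 dBu.

-76.4 dBu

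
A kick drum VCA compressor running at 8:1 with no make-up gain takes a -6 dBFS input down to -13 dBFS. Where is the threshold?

-14 dBFS

Let T be the threshold. Output overshoot = (input overshoot)/R, so -13 − T = (-6 − T)/8.
8·(-13 − T) = -6 − T → 7·T = -104 − (-6) = -98.
T = -98/7 = -14 dBFS.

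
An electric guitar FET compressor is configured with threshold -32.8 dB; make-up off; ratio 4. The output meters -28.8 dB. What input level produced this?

-16.8 dB

Post-compression overshoot = -28.8 − (-32.8) = 4 dB.
Undo the ratio: input overshoot = 4 × 4 = 16 dB, giving input = -16.8 dB.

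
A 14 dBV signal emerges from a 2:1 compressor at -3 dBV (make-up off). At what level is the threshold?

-20 dBV

Gain reduction = 14 − (-3) = 17 dB; output overshoot = GR / (R − 1) = 17 / 1 = 17 dB.
Threshold = output − output overshoot = -3 − 17 = -20 dBV.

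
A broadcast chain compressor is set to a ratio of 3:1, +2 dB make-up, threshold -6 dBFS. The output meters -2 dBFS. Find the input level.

Stripping the +2 dB make-up gives -4 dBFS at the gain stage.
The compressed level sits -4 − (-6) = 2 dB over threshold.
Input overshoot = R × output overshoot = 6 dB → input = -6 + 6 = 0 dBFS.

0 dBFS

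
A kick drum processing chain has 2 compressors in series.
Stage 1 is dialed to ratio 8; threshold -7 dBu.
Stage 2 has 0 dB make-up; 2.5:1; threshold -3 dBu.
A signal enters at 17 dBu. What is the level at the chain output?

Stage 1: overshoot 24 dB → 24/8 = 3 dB → -4 dBu.
Stage 2: -4 dBu ≤ -3 dBu, so stage 2 doesn't engage; output -4 dBu.

-4 dBu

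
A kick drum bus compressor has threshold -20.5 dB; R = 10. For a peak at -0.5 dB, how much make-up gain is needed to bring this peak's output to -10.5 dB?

8 dB

Overshoot 20 dB → 20/10 = 2 dB after compression, so the compressed level is -20.5 + 2 = -18.5 dB.
Make-up = target − compressed = -10.5 − (-18.5) = 8 dB.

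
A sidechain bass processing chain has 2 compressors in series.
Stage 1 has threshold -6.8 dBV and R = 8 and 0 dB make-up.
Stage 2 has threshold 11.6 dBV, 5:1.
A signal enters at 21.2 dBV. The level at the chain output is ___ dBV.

Stage 1: 21.2 dBV is 28 dB over -6.8 dBV; at 8:1 that becomes 3.5 dB over, giving -3.3 dBV.
Stage 2: -3.3 dBV is at or below the 11.6 dBV threshold — no compression; output -3.3 dBV.

-3.3 dBV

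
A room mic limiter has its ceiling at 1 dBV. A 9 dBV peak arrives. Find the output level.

1 dBV

At ∞:1, everything above 1 dBV is held at the ceiling.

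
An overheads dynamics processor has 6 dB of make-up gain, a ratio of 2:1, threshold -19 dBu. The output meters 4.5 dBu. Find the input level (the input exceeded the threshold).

16 dBu

Remove make-up: 4.5 − 6 = -1.5 dBu.
Post-compression overshoot = -1.5 − (-19) = 17.5 dB.
Undo the ratio: input overshoot = 17.5 × 2 = 35 dB, giving input = 16 dBu.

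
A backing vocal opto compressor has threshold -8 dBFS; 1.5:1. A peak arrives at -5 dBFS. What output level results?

Overshoot: -5 − (-8) = 3 dB.
The 3 dB excess becomes 2 dB after 1.5:1 reduction.
Output = -8 + 2 = -6 dBFS.

-6 dBFS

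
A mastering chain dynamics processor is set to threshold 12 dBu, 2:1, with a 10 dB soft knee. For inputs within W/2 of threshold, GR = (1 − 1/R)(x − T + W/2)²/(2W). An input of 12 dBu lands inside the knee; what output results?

x − T + W/2 = 12 − 12 + 5 = 5.
GR = (1 − 1/2) × 5² / 20 = 0.5 × 25 / 20 = 0.625 dB.
Output = 12 − 0.625 = 11.375 dBu.

11.375 dBu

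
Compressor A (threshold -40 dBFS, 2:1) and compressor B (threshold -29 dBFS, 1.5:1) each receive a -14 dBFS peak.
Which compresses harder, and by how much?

A: overshoot 26 dB → output overshoot 13 dB → GR 13 dB.
B: overshoot 15 dB → output overshoot 10 dB → GR 5 dB.
Difference: 8 dB in favour of A.

A, by 8 dB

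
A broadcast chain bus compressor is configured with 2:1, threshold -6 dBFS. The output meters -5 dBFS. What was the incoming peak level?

-4 dBFS

Post-compression overshoot = -5 − (-6) = 1 dB.
Undo the ratio: input overshoot = 1 × 2 = 2 dB, giving input = -4 dBFS.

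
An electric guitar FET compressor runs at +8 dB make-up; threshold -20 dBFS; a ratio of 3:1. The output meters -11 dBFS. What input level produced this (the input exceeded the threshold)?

-17 dBFS

Before make-up, the level was -11 − 8 = -19 dBFS.
The compressed level sits -19 − (-20) = 1 dB over threshold.
Before 3:1 compression the overshoot was 1 × 3 = 3 dB, so input = -20 + 3 = -17 dBFS.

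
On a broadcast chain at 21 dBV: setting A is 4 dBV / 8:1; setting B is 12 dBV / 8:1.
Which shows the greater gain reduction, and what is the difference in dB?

A: 17 dB over, compressed to 2.125 dB over, so 14.875 dB of GR.
B: 9 dB over, compressed to 1.125 dB over, so 7.875 dB of GR.
A applies 7 dB more gain reduction.

A, by 7 dB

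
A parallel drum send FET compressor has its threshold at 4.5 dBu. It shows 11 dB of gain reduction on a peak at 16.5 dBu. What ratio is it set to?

12:1

Input overshoot = 16.5 − 4.5 = 12 dB.
Output overshoot = 12 − 11 = 1 dB.
Ratio = input overshoot / output overshoot = 12 / 1 = 12.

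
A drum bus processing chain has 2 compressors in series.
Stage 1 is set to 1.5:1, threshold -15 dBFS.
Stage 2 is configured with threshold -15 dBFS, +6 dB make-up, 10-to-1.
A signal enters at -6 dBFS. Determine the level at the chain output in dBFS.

Stage 1: overshoot 9 dB → 9/1.5 = 6 dB → -9 dBFS.
Stage 2: overshoot 6 dB → 6/10 = 0.6 dB → -14.4 dBFS; +6 dB make-up → -8.4 dBFS.

-8.4 dBFS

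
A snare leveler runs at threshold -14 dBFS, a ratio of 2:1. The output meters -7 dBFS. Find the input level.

0 dBFS

That's 7 dB above the -14 dBFS threshold.
Undo the ratio: input overshoot = 7 × 2 = 14 dB, giving input = 0 dBFS.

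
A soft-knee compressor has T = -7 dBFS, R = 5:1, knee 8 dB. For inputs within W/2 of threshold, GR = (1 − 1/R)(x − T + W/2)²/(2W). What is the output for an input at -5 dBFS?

-6.8 dBFS

x − T + W/2 = -5 − (-7) + 4 = 6.
GR = (1 − 1/5) × 6² / 16 = 0.8 × 36 / 16 = 1.8 dB.
Output = -5 − 1.8 = -6.8 dBFS.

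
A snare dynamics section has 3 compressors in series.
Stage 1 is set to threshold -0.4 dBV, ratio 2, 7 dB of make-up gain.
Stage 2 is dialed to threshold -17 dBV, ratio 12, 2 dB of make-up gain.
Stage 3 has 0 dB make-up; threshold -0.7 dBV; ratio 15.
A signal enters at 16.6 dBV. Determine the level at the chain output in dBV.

Stage 1: overshoot 17 dB → 17/2 = 8.5 dB → 8.1 dBV; +7 dB make-up → 15.1 dBV.
Stage 2: 15.1 dBV is 32.1 dB over -17 dBV; at 12:1 that becomes 2.675 dB over, giving -14.325 dBV; +2 dB make-up → -12.325 dBV.
Stage 3: -12.325 dBV is at or below the -0.7 dBV threshold — no compression; output -12.325 dBV.

-12.325 dBV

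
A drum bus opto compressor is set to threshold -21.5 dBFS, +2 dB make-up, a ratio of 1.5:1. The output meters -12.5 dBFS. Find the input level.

-11 dBFS

Remove make-up: -12.5 − 2 = -14.5 dBFS.
The compressed level sits -14.5 − (-21.5) = 7 dB over threshold.
Before 1.5:1 compression the overshoot was 7 × 1.5 = 10.5 dB, so input = -21.5 + 10.5 = -11 dBFS.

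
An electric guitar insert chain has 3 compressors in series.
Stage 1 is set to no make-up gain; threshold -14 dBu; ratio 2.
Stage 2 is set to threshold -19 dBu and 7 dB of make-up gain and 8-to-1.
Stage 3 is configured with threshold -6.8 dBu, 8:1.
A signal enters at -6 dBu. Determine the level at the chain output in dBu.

-10.875 dBu

Stage 1: -6 dBu is 8 dB over -14 dBu; at 2:1 that becomes 4 dB over, giving -10 dBu.
Stage 2: 9 dB above -19 dBu, reduced 8:1 to 1.125 dB above → -17.875 dBu; +7 dB make-up → -10.875 dBu.
Stage 3: -10.875 dBu ≤ -6.8 dBu, so stage 3 doesn't engage; output -10.875 dBu.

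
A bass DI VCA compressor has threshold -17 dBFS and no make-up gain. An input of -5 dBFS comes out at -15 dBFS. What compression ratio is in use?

6:1

Input overshoot = -5 − (-17) = 12 dB; output overshoot = -15 − (-17) = 2 dB.
Ratio = 12 / 2 = 6.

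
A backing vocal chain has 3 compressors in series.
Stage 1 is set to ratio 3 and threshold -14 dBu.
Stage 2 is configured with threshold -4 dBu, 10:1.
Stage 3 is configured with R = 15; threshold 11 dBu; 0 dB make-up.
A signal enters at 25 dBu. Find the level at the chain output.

Stage 1: overshoot 39 dB → 39/3 = 13 dB → -1 dBu.
Stage 2: -1 dBu is 3 dB over -4 dBu; at 10:1 that becomes 0.3 dB over, giving -3.7 dBu.
Stage 3: below threshold (-3.7 ≤ 11); passes unchanged; output -3.7 dBu.

-3.7 dBu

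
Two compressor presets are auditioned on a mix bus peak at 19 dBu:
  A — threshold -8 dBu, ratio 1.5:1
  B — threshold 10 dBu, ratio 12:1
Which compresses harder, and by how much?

A: 27 dB over, compressed to 18 dB over, so 9 dB of GR.
B: 9 dB over, compressed to 0.75 dB over, so 8.25 dB of GR.
A applies 0.75 dB more gain reduction.

A, by 0.75 dB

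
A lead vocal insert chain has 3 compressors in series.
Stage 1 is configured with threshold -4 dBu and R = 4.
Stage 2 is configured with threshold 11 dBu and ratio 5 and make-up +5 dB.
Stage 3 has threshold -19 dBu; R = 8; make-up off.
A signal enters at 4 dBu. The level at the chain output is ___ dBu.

Stage 1: 8 dB above -4 dBu, reduced 4:1 to 2 dB above → -2 dBu.
Stage 2: below threshold (-2 ≤ 11); passes unchanged; make-up brings it to 3 dBu.
Stage 3: overshoot 22 dB → 22/8 = 2.75 dB → -16.25 dBu.

-16.25 dBu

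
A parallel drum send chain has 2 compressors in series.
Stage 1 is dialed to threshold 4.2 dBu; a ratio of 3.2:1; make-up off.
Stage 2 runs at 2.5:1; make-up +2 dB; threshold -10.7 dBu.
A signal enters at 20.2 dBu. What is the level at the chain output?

Stage 1: 20.2 dBu is 16 dB over 4.2 dBu; at 3.2:1 that becomes 5 dB over, giving 9.2 dBu.
Stage 2: 9.2 dBu is 19.9 dB over -10.7 dBu; at 2.5:1 that becomes 7.96 dB over, giving -2.74 dBu; +2 dB make-up → -0.74 dBu.

-0.74 dBu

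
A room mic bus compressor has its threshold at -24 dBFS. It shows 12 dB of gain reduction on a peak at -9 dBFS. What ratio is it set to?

Input overshoot = -9 − (-24) = 15 dB.
Output overshoot = 15 − 12 = 3 dB.
Ratio = input overshoot / output overshoot = 15 / 3 = 5.

5:1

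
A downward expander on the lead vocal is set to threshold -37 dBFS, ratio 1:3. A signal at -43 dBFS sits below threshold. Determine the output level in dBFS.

The input is 6 dB below the -37 dBFS threshold.
A 1:3 expander multiplies undershoot by 3: 6 × 3 = 18 dB below threshold.
Output = -37 − 18 = -55 dBFS.

-55 dBFS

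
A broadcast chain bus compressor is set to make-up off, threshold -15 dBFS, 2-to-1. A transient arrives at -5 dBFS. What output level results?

-10 dBFS

Overshoot: -5 − (-15) = 10 dB.
The 10 dB excess becomes 5 dB after 2:1 reduction.
That puts the output at -10 dBFS.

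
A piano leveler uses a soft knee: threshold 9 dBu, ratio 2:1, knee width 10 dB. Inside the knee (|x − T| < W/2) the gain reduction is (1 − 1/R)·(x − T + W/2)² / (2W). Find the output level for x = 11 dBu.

9.775 dBu

x − T + W/2 = 11 − 9 + 5 = 7.
GR = (1 − 1/2) × 7² / 20 = 0.5 × 49 / 20 = 1.225 dB.
Output = 11 − 1.225 = 9.775 dBu.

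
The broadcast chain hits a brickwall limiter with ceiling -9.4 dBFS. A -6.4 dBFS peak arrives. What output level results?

A brickwall limiter is an ∞:1 compressor: any input above the ceiling is clamped to -9.4 dBFS.

-9.4 dBFS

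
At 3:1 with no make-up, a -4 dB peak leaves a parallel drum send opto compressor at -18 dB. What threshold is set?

Gain reduction = -4 − (-18) = 14 dB; output overshoot = GR / (R − 1) = 14 / 2 = 7 dB.
Threshold = output − output overshoot = -18 − 7 = -25 dB.

-25 dB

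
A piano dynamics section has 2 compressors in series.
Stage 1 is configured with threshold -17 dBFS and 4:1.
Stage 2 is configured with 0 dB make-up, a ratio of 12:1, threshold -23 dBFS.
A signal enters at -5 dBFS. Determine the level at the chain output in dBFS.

Stage 1: overshoot 12 dB → 12/4 = 3 dB → -14 dBFS.
Stage 2: 9 dB above -23 dBFS, reduced 12:1 to 0.75 dB above → -22.25 dBFS.

-22.25 dBFS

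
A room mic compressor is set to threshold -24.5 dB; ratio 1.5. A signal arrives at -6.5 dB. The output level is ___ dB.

-12.5 dB

-6.5 dB sits 18 dB over threshold.
At 1.5:1 the overshoot is divided by 1.5, leaving 12 dB above threshold.
So the level is -24.5 + 12 = -12.5 dB.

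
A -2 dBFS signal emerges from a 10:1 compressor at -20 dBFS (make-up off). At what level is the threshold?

-22 dBFS

Input is 20 dB above T (since output overshoot × R = input overshoot: (-20 − T)·10 = -2 − T gives T = -22 dBFS).
Check: -22 + (-2 − (-22))/10 = -22 + 2 = -20 dBFS. ✓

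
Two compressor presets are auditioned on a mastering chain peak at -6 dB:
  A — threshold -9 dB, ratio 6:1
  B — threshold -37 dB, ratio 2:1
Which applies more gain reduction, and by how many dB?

A: GR = 3 − 3/6 = 2.5 dB.
B: GR = 31 − 31/2 = 15.5 dB.
Difference: 13 dB in favour of B.

B, by 13 dB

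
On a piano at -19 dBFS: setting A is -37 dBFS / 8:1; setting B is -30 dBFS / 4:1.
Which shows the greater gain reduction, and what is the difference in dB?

A, by 7.5 dB

A: 18 dB over, compressed to 2.25 dB over, so 15.75 dB of GR.
B: 11 dB over, compressed to 2.75 dB over, so 8.25 dB of GR.
Difference: 7.5 dB in favour of A.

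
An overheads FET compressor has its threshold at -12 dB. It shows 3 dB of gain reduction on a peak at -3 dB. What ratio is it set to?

1.5:1

Input overshoot = -3 − (-12) = 9 dB.
Output overshoot = 9 − 3 = 6 dB.
Ratio = input overshoot / output overshoot = 9 / 6 = 1.5.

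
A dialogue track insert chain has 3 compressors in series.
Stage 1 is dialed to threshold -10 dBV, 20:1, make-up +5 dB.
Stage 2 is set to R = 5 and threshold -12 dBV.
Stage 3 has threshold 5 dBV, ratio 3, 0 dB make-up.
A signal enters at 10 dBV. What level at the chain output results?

Stage 1: overshoot 20 dB → 20/20 = 1 dB → -9 dBV; +5 dB make-up → -4 dBV.
Stage 2: 8 dB above -12 dBV, reduced 5:1 to 1.6 dB above → -10.4 dBV.
Stage 3: -10.4 dBV is at or below the 5 dBV threshold — no compression; output -10.4 dBV.

-10.4 dBV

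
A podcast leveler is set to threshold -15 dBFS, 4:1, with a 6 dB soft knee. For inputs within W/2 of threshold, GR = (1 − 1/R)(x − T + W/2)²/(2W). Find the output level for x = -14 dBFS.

x − T + W/2 = -14 − (-15) + 3 = 4.
GR = (1 − 1/4) × 4² / 12 = 0.75 × 16 / 12 = 1 dB.
Output = -14 − 1 = -15 dBFS.

-15 dBFS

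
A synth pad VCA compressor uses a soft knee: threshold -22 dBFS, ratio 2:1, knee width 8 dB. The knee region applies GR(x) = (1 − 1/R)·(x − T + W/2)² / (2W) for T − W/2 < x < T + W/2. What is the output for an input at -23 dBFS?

x − T + W/2 = -23 − (-22) + 4 = 3.
GR = (1 − 1/2) × 3² / 16 = 0.5 × 9 / 16 = 0.28125 dB.
Output = -23 − 0.28125 = -23.28125 dBFS.

-23.28125 dBFS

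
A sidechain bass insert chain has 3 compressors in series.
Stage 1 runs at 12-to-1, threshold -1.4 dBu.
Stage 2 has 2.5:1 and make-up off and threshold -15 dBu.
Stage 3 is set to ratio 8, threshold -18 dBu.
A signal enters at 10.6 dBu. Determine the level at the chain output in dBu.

-16.895 dBu

Stage 1: 10.6 dBu is 12 dB over -1.4 dBu; at 12:1 that becomes 1 dB over, giving -0.4 dBu.
Stage 2: 14.6 dB above -15 dBu, reduced 2.5:1 to 5.84 dB above → -9.16 dBu.
Stage 3: 8.84 dB above -18 dBu, reduced 8:1 to 1.105 dB above → -16.895 dBu.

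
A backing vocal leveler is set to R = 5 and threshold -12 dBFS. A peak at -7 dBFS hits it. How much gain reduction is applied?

4 dB

The signal is 5 dB above threshold.
After 5:1 compression the overshoot becomes 5/5 = 1 dB.
GR = overshoot in − overshoot out = 5 − 1 = 4 dB.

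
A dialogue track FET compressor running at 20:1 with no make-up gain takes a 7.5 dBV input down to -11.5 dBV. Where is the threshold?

Input is 20 dB above T (since output overshoot × R = input overshoot: (-11.5 − T)·20 = 7.5 − T gives T = -12.5 dBV).
Check: -12.5 + (7.5 − (-12.5))/20 = -12.5 + 1 = -11.5 dBV. ✓

-12.5 dBV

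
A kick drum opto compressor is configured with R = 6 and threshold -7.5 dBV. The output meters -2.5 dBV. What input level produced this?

22.5 dBV

Post-compression overshoot = -2.5 − (-7.5) = 5 dB.
Input overshoot = R × output overshoot = 30 dB → input = -7.5 + 30 = 22.5 dBV.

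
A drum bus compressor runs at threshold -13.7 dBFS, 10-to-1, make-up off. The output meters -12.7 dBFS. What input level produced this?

-3.7 dBFS

Post-compression overshoot = -12.7 − (-13.7) = 1 dB.
Before 10:1 compression the overshoot was 1 × 10 = 10 dB, so input = -13.7 + 10 = -3.7 dBFS.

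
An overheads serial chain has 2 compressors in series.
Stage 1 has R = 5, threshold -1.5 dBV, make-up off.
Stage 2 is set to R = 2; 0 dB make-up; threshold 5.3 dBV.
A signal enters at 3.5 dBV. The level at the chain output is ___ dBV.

Stage 1: overshoot 5 dB → 5/5 = 1 dB → -0.5 dBV.
Stage 2: -0.5 dBV ≤ 5.3 dBV, so stage 2 doesn't engage; output -0.5 dBV.

-0.5 dBV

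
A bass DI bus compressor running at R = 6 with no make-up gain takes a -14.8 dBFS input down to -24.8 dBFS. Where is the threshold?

Let T be the threshold. Output overshoot = (input overshoot)/R, so -24.8 − T = (-14.8 − T)/6.
6·(-24.8 − T) = -14.8 − T → 5·T = -148.8 − (-14.8) = -134.
T = -134/5 = -26.8 dBFS.

-26.8 dBFS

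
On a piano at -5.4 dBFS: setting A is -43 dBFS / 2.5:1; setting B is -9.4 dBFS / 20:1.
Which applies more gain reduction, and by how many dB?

A, by 18.76 dB

A: GR = 37.6 − 37.6/2.5 = 22.56 dB.
B: GR = 4 − 4/20 = 3.8 dB.
A reduces 18.76 dB more.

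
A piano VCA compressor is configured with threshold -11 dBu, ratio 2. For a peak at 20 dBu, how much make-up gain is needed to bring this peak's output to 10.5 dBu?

6 dB

Without make-up, output = threshold + overshoot/2 = -11 + 15.5 = 4.5 dBu.
Gap to target: 6 dB.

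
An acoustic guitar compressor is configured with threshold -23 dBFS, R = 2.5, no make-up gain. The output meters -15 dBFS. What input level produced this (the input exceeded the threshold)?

That's 8 dB above the -23 dBFS threshold.
Before 2.5:1 compression the overshoot was 8 × 2.5 = 20 dB, so input = -23 + 20 = -3 dBFS.

-3 dBFS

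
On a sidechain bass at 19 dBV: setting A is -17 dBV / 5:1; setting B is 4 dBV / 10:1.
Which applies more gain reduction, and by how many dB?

A, by 15.3 dB

A: GR = 36 − 36/5 = 28.8 dB.
B: GR = 15 − 15/10 = 13.5 dB.
A reduces 15.3 dB more.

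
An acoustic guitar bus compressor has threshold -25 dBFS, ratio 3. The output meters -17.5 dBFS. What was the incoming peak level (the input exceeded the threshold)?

The compressed level sits -17.5 − (-25) = 7.5 dB over threshold.
Input overshoot = R × output overshoot = 22.5 dB → input = -25 + 22.5 = -2.5 dBFS.

-2.5 dBFS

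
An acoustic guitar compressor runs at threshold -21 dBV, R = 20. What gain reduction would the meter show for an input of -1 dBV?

The signal is 20 dB above threshold.
At 20:1, output sits 20/20 = 1 dB above threshold.
GR = overshoot in − overshoot out = 20 − 1 = 19 dB.

19 dB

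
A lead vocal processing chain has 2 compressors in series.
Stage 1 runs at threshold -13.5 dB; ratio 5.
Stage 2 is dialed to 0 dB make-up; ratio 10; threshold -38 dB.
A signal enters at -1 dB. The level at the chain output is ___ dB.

Stage 1: 12.5 dB above -13.5 dB, reduced 5:1 to 2.5 dB above → -11 dB.
Stage 2: overshoot 27 dB → 27/10 = 2.7 dB → -35.3 dB.

-35.3 dB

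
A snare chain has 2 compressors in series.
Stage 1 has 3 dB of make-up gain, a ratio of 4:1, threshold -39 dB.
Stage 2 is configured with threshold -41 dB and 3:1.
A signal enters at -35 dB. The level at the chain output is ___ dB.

Stage 1: overshoot 4 dB → 4/4 = 1 dB → -38 dB; +3 dB make-up → -35 dB.
Stage 2: 6 dB above -41 dB, reduced 3:1 to 2 dB above → -39 dB.

-39 dB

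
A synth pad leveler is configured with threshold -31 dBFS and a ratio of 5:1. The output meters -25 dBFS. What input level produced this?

-1 dBFS

Post-compression overshoot = -25 − (-31) = 6 dB.
Before 5:1 compression the overshoot was 6 × 5 = 30 dB, so input = -31 + 30 = -1 dBFS.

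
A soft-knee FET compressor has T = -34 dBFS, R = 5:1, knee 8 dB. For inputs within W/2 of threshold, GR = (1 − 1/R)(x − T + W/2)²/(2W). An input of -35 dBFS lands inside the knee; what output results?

-35.45 dBFS

x − T + W/2 = -35 − (-34) + 4 = 3.
GR = (1 − 1/5) × 3² / 16 = 0.8 × 9 / 16 = 0.45 dB.
Output = -35 − 0.45 = -35.45 dBFS.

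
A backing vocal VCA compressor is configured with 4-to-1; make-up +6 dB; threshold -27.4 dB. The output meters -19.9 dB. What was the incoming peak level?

-21.4 dB

Before make-up, the level was -19.9 − 6 = -25.9 dB.
Post-compression overshoot = -25.9 − (-27.4) = 1.5 dB.
Input overshoot = R × output overshoot = 6 dB → input = -27.4 + 6 = -21.4 dB.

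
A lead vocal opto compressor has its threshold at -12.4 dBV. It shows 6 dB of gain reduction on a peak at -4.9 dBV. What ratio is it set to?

Input overshoot = -4.9 − (-12.4) = 7.5 dB.
Output overshoot = 7.5 − 6 = 1.5 dB.
Ratio = input overshoot / output overshoot = 7.5 / 1.5 = 5.

5:1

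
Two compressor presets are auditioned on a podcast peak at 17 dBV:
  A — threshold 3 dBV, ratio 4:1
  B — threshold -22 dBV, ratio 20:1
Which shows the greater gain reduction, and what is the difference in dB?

B, by 26.55 dB

A: overshoot 14 dB → output overshoot 3.5 dB → GR 10.5 dB.
B: overshoot 39 dB → output overshoot 1.95 dB → GR 37.05 dB.
B reduces 26.55 dB more.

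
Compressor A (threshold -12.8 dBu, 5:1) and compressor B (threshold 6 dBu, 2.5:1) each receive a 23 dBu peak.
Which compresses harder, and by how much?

A: 35.8 dB over, compressed to 7.16 dB over, so 28.64 dB of GR.
B: 17 dB over, compressed to 6.8 dB over, so 10.2 dB of GR.
A applies 18.44 dB more gain reduction.

A, by 18.44 dB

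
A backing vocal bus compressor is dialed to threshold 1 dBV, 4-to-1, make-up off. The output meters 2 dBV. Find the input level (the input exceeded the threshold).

The compressed level sits 2 − 1 = 1 dB over threshold.
Input overshoot = R × output overshoot = 4 dB → input = 1 + 4 = 5 dBV.

5 dBV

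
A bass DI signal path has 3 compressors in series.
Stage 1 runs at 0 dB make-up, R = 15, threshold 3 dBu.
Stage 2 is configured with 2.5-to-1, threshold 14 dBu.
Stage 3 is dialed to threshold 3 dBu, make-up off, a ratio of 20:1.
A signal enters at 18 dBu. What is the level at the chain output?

3.05 dBu

Stage 1: 15 dB above 3 dBu, reduced 15:1 to 1 dB above → 4 dBu.
Stage 2: below threshold (4 ≤ 14); passes unchanged; output 4 dBu.
Stage 3: overshoot 1 dB → 1/20 = 0.05 dB → 3.05 dBu.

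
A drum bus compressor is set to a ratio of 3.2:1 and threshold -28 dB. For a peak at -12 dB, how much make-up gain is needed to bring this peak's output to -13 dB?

Without make-up, output = threshold + overshoot/3.2 = -28 + 5 = -23 dB.
Gap to target: 10 dB.

10 dB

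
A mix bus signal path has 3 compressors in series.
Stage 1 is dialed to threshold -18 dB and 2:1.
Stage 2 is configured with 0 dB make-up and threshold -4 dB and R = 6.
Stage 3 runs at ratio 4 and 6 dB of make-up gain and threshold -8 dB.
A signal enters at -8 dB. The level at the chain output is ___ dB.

-7 dB

Stage 1: 10 dB above -18 dB, reduced 2:1 to 5 dB above → -13 dB.
Stage 2: below threshold (-13 ≤ -4); passes unchanged; output -13 dB.
Stage 3: -13 dB ≤ -8 dB, so stage 3 doesn't engage; make-up brings it to -7 dB.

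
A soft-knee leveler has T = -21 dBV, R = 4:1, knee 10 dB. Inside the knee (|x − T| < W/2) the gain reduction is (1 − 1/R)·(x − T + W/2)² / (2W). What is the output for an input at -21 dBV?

x − T + W/2 = -21 − (-21) + 5 = 5.
GR = (1 − 1/4) × 5² / 20 = 0.75 × 25 / 20 = 0.9375 dB.
Output = -21 − 0.9375 = -21.9375 dBV.

-21.9375 dBV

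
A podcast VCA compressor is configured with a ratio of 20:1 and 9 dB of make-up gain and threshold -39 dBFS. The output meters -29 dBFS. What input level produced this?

Before make-up, the level was -29 − 9 = -38 dBFS.
That's 1 dB above the -39 dBFS threshold.
Undo the ratio: input overshoot = 1 × 20 = 20 dB, giving input = -19 dBFS.

-19 dBFS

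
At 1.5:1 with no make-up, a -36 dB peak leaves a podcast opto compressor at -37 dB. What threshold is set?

Input is 3 dB above T (since output overshoot × R = input overshoot: (-37 − T)·1.5 = -36 − T gives T = -39 dB).
Check: -39 + (-36 − (-39))/1.5 = -39 + 2 = -37 dB. ✓

-39 dB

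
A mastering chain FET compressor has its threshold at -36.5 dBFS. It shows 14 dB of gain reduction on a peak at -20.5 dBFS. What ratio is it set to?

8:1

Input overshoot = -20.5 − (-36.5) = 16 dB.
Output overshoot = 16 − 14 = 2 dB.
Ratio = input overshoot / output overshoot = 16 / 2 = 8.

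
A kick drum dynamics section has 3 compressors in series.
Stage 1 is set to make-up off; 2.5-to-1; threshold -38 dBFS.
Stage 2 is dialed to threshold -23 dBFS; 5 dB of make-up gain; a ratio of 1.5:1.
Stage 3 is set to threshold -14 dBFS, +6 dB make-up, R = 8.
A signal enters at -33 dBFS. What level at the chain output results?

-25 dBFS

Stage 1: overshoot 5 dB → 5/2.5 = 2 dB → -36 dBFS.
Stage 2: below threshold (-36 ≤ -23); passes unchanged; make-up brings it to -31 dBFS.
Stage 3: -31 dBFS is at or below the -14 dBFS threshold — no compression; make-up brings it to -25 dBFS.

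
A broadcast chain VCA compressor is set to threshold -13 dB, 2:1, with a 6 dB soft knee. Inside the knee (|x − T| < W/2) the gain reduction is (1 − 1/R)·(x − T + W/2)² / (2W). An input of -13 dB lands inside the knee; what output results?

-13.375 dB

x − T + W/2 = -13 − (-13) + 3 = 3.
GR = (1 − 1/2) × 3² / 12 = 0.5 × 9 / 12 = 0.375 dB.
Output = -13 − 0.375 = -13.375 dB.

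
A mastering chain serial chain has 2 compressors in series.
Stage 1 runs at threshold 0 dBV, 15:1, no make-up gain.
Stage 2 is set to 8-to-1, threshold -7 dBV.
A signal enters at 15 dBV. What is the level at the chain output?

Stage 1: 15 dBV is 15 dB over 0 dBV; at 15:1 that becomes 1 dB over, giving 1 dBV.
Stage 2: overshoot 8 dB → 8/8 = 1 dB → -6 dBV.

-6 dBV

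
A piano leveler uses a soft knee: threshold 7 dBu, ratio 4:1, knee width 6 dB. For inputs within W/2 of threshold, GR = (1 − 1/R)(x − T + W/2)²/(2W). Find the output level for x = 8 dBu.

7 dBu

x − T + W/2 = 8 − 7 + 3 = 4.
GR = (1 − 1/4) × 4² / 12 = 0.75 × 16 / 12 = 1 dB.
Output = 8 − 1 = 7 dBu.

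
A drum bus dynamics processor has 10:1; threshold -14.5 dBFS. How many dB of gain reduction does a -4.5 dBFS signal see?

-4.5 dBFS exceeds the threshold by 10 dB.
A 10:1 ratio leaves 1 dB of that excess.
So the signal is attenuated by 10 − 1 = 9 dB.

9 dB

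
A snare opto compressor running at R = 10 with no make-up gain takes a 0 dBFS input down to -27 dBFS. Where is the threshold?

Let T be the threshold. Output overshoot = (input overshoot)/R, so -27 − T = (0 − T)/10.
10·(-27 − T) = 0 − T → 9·T = -270 − 0 = -270.
T = -270/9 = -30 dBFS.

-30 dBFS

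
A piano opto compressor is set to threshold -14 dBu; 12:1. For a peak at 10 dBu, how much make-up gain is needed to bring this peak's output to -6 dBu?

Overshoot 24 dB → 24/12 = 2 dB after compression, so the compressed level is -14 + 2 = -12 dBu.
Make-up = target − compressed = -6 − (-12) = 6 dB.

6 dB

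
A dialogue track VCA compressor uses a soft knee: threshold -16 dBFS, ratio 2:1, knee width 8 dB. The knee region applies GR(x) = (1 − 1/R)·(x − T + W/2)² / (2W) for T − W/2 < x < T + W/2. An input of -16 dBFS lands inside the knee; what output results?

x − T + W/2 = -16 − (-16) + 4 = 4.
GR = (1 − 1/2) × 4² / 16 = 0.5 × 16 / 16 = 0.5 dB.
Output = -16 − 0.5 = -16.5 dBFS.

-16.5 dBFS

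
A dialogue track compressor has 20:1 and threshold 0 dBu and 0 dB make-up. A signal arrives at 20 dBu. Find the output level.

1 dBu

20 dBu sits 20 dB over threshold.
The 20 dB excess becomes 1 dB after 20:1 reduction.
That puts the output at 1 dBu.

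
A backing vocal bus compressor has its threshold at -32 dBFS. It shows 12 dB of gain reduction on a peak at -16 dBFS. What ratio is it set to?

Input overshoot = -16 − (-32) = 16 dB.
Output overshoot = 16 − 12 = 4 dB.
Ratio = input overshoot / output overshoot = 16 / 4 = 4.

4:1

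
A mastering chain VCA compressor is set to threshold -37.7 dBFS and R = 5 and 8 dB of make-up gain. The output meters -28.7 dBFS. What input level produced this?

-32.7 dBFS

Stripping the +8 dB make-up gives -36.7 dBFS at the gain stage.
The compressed level sits -36.7 − (-37.7) = 1 dB over threshold.
Undo the ratio: input overshoot = 1 × 5 = 5 dB, giving input = -32.7 dBFS.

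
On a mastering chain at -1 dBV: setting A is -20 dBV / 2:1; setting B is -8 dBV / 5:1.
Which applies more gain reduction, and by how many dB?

A: 19 dB over, compressed to 9.5 dB over, so 9.5 dB of GR.
B: 7 dB over, compressed to 1.4 dB over, so 5.6 dB of GR.
A reduces 3.9 dB more.

A, by 3.9 dB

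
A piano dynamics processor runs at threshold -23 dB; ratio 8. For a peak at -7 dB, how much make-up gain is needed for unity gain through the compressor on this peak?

Overshoot 16 dB → 16/8 = 2 dB after compression, so the compressed level is -23 + 2 = -21 dB.
Make-up = target − compressed = -7 − (-21) = 14 dB.

14 dB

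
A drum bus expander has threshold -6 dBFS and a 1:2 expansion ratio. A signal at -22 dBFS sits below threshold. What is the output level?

Below threshold, a 1:2 expander applies gain = (2−1)×(T − x) of attenuation.
(2−1) × 16 = 16 dB, so output = -22 − 16 = -38 dBFS.

-38 dBFS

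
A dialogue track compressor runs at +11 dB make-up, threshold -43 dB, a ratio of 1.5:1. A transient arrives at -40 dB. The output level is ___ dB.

Overshoot: -40 − (-43) = 3 dB.
The 3 dB excess becomes 2 dB after 1.5:1 reduction.
So the level is -43 + 2 = -41 dB; make-up adds 11 dB, giving -30 dB.

-30 dB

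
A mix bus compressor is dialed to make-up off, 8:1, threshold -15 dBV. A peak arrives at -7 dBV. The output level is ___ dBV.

The input is 8 dB above the -15 dBV threshold.
At 8:1 the overshoot is divided by 8, leaving 1 dB above threshold.
Output = -15 + 1 = -14 dBV.

-14 dBV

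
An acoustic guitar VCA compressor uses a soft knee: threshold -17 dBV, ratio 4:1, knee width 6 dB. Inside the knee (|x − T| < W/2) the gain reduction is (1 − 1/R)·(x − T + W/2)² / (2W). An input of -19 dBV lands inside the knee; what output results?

x − T + W/2 = -19 − (-17) + 3 = 1.
GR = (1 − 1/4) × 1² / 12 = 0.75 × 1 / 12 = 0.0625 dB.
Output = -19 − 0.0625 = -19.0625 dBV.

-19.0625 dBV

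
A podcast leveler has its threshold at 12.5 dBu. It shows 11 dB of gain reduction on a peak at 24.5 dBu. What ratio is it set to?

12:1

Input overshoot = 24.5 − 12.5 = 12 dB.
Output overshoot = 12 − 11 = 1 dB.
Ratio = input overshoot / output overshoot = 12 / 1 = 12.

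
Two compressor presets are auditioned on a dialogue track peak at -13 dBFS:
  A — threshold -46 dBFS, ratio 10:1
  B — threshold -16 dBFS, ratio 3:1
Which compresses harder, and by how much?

A, by 27.7 dB

A: overshoot 33 dB → output overshoot 3.3 dB → GR 29.7 dB.
B: overshoot 3 dB → output overshoot 1 dB → GR 2 dB.
A applies 27.7 dB more gain reduction.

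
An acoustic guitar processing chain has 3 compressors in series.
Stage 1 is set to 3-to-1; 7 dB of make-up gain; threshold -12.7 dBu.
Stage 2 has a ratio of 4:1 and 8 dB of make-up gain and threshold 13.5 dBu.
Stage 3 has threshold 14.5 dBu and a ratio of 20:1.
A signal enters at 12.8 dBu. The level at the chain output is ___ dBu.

Stage 1: 25.5 dB above -12.7 dBu, reduced 3:1 to 8.5 dB above → -4.2 dBu; +7 dB make-up → 2.8 dBu.
Stage 2: 2.8 dBu is at or below the 13.5 dBu threshold — no compression; make-up brings it to 10.8 dBu.
Stage 3: below threshold (10.8 ≤ 14.5); passes unchanged; output 10.8 dBu.

10.8 dBu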